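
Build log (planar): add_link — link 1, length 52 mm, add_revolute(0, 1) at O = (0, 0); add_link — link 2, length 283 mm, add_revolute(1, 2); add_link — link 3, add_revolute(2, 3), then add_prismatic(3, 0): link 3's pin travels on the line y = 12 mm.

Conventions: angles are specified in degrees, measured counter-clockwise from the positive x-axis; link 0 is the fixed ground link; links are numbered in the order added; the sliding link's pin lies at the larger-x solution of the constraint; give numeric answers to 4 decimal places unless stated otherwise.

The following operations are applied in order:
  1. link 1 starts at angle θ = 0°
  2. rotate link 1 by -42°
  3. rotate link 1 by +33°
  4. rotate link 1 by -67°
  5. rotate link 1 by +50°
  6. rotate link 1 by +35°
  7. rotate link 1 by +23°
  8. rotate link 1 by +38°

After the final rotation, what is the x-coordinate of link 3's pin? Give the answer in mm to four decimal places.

geometry: r = 52 mm, L = 283 mm, e = 12 mm; θ starts at 0°
rotate link 1 by -42°: θ ← 0° -42° = -42°
rotate link 1 by +33°: θ ← -42° +33° = -9°
rotate link 1 by -67°: θ ← -9° -67° = -76°
rotate link 1 by +50°: θ ← -76° +50° = -26°
rotate link 1 by +35°: θ ← -26° +35° = 9°
rotate link 1 by +23°: θ ← 9° +23° = 32°
rotate link 1 by +38°: θ ← 32° +38° = 70°
crank pin P = (r cos θ, r sin θ) = (17.785047, 48.864016)
h = r sin θ − e = 48.864016 − 12 = 36.864016
x = r cos θ + √(L² − h²) = 17.785047 + 280.588746 = 298.373793

298.3738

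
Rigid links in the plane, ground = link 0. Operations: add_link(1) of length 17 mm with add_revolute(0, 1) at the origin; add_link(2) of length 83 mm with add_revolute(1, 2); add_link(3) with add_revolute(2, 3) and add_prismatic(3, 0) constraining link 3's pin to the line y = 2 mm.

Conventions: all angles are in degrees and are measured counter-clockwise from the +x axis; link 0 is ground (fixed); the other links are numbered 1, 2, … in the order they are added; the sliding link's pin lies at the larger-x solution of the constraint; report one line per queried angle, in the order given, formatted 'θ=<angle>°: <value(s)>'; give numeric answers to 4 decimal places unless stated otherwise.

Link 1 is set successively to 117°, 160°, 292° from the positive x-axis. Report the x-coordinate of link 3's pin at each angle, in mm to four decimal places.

geometry: r = 17 mm, L = 83 mm, e = 2 mm
θ=117°: crank pin P = (r cos θ, r sin θ) = (-7.717838, 15.147111)
θ=117°: h = r sin θ − e = 15.147111 − 2 = 13.147111
θ=117°: x = r cos θ + √(L² − h²) = -7.717838 + 81.952141 = 74.234303
θ=160°: crank pin P = (r cos θ, r sin θ) = (-15.974775, 5.814342)
θ=160°: h = r sin θ − e = 5.814342 − 2 = 3.814342
θ=160°: x = r cos θ + √(L² − h²) = -15.974775 + 82.912308 = 66.937533
θ=292°: crank pin P = (r cos θ, r sin θ) = (6.368312, -15.762126)
θ=292°: h = r sin θ − e = -15.762126 − 2 = -17.762126
θ=292°: x = r cos θ + √(L² − h²) = 6.368312 + 81.077166 = 87.445478

θ=117°: 74.2343
θ=160°: 66.9375
θ=292°: 87.4455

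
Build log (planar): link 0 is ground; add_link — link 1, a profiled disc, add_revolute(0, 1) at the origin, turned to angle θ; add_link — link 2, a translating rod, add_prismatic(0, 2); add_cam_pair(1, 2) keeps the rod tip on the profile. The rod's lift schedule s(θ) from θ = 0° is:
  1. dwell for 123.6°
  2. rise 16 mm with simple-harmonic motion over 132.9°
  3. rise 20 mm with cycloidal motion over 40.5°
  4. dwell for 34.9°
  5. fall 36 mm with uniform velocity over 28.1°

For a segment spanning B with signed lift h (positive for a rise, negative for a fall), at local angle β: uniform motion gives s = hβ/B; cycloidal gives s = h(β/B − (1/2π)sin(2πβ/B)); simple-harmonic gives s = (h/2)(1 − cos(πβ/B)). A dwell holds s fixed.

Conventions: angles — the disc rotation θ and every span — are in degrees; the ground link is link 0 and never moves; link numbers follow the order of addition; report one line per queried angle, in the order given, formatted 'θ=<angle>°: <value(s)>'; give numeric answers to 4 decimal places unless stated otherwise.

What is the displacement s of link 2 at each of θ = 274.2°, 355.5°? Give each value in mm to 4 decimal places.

seg 1 [0°–123.6°] dwell: s stays 0.0000
seg 2 [123.6°–256.5°] simple-harmonic, h=16: full span → s += 16 → s = 16.0000
seg 3 [256.5°–297°] cycloidal, h=20: θ=274.2° here. β=17.7, B=40.5. 20·(0.4370 − sin(2π·0.4370)/(2π)) = 7.5141 → s = 23.5141
seg 3 [256.5°–297°] cycloidal, h=20: full span → s += 20 → s = 36.0000
seg 4 [297°–331.9°] dwell: s stays 36.0000
seg 5 [331.9°–360°] uniform, h=-36: θ=355.5° here. β=23.6, B=28.1. -36·23.6/28.1 = -30.2349 → s = 5.7651

θ=274.2°: 23.5141
θ=355.5°: 5.7651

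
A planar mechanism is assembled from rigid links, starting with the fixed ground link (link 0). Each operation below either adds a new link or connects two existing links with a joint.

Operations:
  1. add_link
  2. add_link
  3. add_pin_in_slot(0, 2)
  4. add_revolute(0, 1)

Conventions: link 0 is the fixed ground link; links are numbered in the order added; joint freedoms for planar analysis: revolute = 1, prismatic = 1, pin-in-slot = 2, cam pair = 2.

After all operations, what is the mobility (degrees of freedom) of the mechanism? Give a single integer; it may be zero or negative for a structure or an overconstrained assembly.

link 0 = ground. State L|J1|J2 = 1|0|0
+link1  2|0|0
+link2  3|0|0
PS(0,2) f=2→J2  3|0|1
R(0,1) f=1→J1  3|1|1
M = 3(3−1)−2·1−1 = 6−2−1 = 3

M = 3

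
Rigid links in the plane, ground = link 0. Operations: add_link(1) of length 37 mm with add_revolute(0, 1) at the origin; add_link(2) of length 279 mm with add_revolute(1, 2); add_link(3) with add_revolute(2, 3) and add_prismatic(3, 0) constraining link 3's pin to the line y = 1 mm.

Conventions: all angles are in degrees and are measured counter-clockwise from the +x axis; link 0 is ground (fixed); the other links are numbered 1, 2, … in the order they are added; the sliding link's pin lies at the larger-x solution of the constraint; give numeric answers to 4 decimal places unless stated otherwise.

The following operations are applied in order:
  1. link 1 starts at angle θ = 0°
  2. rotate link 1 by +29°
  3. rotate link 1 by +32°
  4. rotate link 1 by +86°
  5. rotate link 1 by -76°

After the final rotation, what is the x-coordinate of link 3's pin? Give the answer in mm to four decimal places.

geometry: r = 37 mm, L = 279 mm, e = 1 mm; θ starts at 0°
rotate link 1 by +29°: θ ← 0° +29° = 29°
rotate link 1 by +32°: θ ← 29° +32° = 61°
rotate link 1 by +86°: θ ← 61° +86° = 147°
rotate link 1 by -76°: θ ← 147° -76° = 71°
crank pin P = (r cos θ, r sin θ) = (12.046022, 34.984187)
h = r sin θ − e = 34.984187 − 1 = 33.984187
x = r cos θ + √(L² − h²) = 12.046022 + 276.922507 = 288.968529

288.9685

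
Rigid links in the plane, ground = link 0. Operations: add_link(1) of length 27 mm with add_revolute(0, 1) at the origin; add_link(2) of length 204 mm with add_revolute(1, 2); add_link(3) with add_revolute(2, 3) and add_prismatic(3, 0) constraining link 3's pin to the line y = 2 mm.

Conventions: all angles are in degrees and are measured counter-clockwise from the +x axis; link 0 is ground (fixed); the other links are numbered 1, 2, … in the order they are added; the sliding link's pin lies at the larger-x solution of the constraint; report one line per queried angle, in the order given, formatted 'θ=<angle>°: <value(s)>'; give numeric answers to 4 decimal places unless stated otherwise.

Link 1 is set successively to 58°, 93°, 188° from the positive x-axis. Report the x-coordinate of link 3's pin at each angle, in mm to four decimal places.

geometry: r = 27 mm, L = 204 mm, e = 2 mm
θ=58°: crank pin P = (r cos θ, r sin θ) = (14.307820, 22.897299)
θ=58°: h = r sin θ − e = 22.897299 − 2 = 20.897299
θ=58°: x = r cos θ + √(L² − h²) = 14.307820 + 202.926841 = 217.234661
θ=93°: crank pin P = (r cos θ, r sin θ) = (-1.413071, 26.962997)
θ=93°: h = r sin θ − e = 26.962997 − 2 = 24.962997
θ=93°: x = r cos θ + √(L² − h²) = -1.413071 + 202.466908 = 201.053837
θ=188°: crank pin P = (r cos θ, r sin θ) = (-26.737238, -3.757674)
θ=188°: h = r sin θ − e = -3.757674 − 2 = -5.757674
θ=188°: x = r cos θ + √(L² − h²) = -26.737238 + 203.918732 = 177.181494

θ=58°: 217.2347
θ=93°: 201.0538
θ=188°: 177.1815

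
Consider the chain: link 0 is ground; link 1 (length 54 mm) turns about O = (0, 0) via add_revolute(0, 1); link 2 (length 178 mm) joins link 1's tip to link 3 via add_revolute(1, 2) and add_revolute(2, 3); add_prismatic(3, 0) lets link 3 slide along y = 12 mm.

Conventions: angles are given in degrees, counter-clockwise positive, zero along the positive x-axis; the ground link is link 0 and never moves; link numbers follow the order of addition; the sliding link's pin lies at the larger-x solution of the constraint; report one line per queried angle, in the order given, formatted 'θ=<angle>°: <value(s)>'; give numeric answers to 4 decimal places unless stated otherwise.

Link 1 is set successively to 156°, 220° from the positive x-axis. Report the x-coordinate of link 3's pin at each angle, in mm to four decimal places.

geometry: r = 54 mm, L = 178 mm, e = 12 mm
θ=156°: crank pin P = (r cos θ, r sin θ) = (-49.331455, 21.963779)
θ=156°: h = r sin θ − e = 21.963779 − 12 = 9.963779
θ=156°: x = r cos θ + √(L² − h²) = -49.331455 + 177.720914 = 128.389459
θ=220°: crank pin P = (r cos θ, r sin θ) = (-41.366400, -34.710531)
θ=220°: h = r sin θ − e = -34.710531 − 12 = -46.710531
θ=220°: x = r cos θ + √(L² − h²) = -41.366400 + 171.761830 = 130.395430

θ=156°: 128.3895
θ=220°: 130.3954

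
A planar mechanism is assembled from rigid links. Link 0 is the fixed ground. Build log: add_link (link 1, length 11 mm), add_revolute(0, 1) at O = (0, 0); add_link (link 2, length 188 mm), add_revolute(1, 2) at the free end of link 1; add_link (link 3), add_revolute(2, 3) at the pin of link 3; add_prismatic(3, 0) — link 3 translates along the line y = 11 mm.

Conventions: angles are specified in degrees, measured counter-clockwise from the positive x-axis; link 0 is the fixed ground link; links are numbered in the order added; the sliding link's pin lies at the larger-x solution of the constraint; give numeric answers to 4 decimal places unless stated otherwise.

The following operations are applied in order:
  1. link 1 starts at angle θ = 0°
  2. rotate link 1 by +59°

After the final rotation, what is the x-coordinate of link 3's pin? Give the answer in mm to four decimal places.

geometry: r = 11 mm, L = 188 mm, e = 11 mm; θ starts at 0°
rotate link 1 by +59°: θ ← 0° +59° = 59°
crank pin P = (r cos θ, r sin θ) = (5.665419, 9.428840)
h = r sin θ − e = 9.428840 − 11 = -1.571160
x = r cos θ + √(L² − h²) = 5.665419 + 187.993435 = 193.658853

193.6589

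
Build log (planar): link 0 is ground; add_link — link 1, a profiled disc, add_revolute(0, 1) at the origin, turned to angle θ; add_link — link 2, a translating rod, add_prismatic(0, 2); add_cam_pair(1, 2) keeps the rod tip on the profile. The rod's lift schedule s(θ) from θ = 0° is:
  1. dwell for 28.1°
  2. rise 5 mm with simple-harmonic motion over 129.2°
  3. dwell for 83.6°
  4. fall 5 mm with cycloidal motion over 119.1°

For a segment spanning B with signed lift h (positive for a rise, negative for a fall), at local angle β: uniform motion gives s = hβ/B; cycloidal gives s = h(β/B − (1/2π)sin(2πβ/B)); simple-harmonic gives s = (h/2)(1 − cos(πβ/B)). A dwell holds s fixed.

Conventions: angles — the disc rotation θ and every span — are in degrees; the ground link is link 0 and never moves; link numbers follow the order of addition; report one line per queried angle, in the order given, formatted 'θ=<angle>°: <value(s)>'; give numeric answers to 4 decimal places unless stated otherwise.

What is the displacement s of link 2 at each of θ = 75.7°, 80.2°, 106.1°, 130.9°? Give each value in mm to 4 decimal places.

seg 1 [0°–28.1°] dwell: s stays 0.0000
seg 2 [28.1°–157.3°] simple-harmonic, h=5: θ=75.7° here. β=47.6, B=129.2. 5/2·(1 − cos(π·0.3684)) = 1.4958 → s = 1.4958
seg 2 [28.1°–157.3°] simple-harmonic, h=5: θ=80.2° here. β=52.1, B=129.2. 5/2·(1 − cos(π·0.4033)) = 1.7518 → s = 1.7518
seg 2 [28.1°–157.3°] simple-harmonic, h=5: θ=106.1° here. β=78, B=129.2. 5/2·(1 − cos(π·0.6037)) = 3.3002 → s = 3.3002
seg 2 [28.1°–157.3°] simple-harmonic, h=5: θ=130.9° here. β=102.8, B=129.2. 5/2·(1 − cos(π·0.7957)) = 4.5023 → s = 4.5023

θ=75.7°: 1.4958
θ=80.2°: 1.7518
θ=106.1°: 3.3002
θ=130.9°: 4.5023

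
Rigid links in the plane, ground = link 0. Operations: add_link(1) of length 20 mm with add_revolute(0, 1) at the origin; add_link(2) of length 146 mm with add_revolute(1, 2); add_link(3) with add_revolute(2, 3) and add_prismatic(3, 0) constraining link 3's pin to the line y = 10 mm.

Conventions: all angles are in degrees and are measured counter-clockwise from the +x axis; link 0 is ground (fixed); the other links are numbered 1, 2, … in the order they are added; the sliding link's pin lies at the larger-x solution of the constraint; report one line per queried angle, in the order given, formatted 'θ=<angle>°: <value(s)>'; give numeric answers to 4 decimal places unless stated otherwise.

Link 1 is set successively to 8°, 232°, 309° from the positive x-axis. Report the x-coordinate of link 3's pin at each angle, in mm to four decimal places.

geometry: r = 20 mm, L = 146 mm, e = 10 mm
θ=8°: crank pin P = (r cos θ, r sin θ) = (19.805361, 2.783462)
θ=8°: h = r sin θ − e = 2.783462 − 10 = -7.216538
θ=8°: x = r cos θ + √(L² − h²) = 19.805361 + 145.821540 = 165.626902
θ=232°: crank pin P = (r cos θ, r sin θ) = (-12.313230, -15.760215)
θ=232°: h = r sin θ − e = -15.760215 − 10 = -25.760215
θ=232°: x = r cos θ + √(L² − h²) = -12.313230 + 143.709468 = 131.396239
θ=309°: crank pin P = (r cos θ, r sin θ) = (12.586408, -15.542919)
θ=309°: h = r sin θ − e = -15.542919 − 10 = -25.542919
θ=309°: x = r cos θ + √(L² − h²) = 12.586408 + 143.748250 = 156.334657

θ=8°: 165.6269
θ=232°: 131.3962
θ=309°: 156.3347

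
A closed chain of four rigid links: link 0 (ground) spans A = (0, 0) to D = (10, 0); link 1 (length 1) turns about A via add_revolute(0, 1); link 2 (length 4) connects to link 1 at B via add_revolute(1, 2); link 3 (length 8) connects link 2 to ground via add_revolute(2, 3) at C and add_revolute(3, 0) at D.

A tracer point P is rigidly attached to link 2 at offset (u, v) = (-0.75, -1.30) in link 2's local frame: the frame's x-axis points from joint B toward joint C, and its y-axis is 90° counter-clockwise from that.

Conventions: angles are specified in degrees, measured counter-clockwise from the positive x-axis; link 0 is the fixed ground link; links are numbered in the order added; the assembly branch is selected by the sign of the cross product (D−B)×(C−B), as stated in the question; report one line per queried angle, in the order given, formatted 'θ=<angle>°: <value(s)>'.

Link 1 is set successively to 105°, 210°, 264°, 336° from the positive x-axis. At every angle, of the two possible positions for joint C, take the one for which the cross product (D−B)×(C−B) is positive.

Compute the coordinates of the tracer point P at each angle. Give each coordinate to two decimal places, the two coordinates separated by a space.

A=(0,0), D=(10.00,0)
θ=105°: B = A + 1.00·(cos105°, sin105°) = (-0.2588, 0.9659)
θ=105°: |BD| = 10.3042
θ=105°: circle(B,4.00) ∩ circle(D,8.00): a=2.8229, h=2.8339
θ=105°:   candidates: C₊=(2.8174,3.5227) cross=29.201; C₋=(2.2860,-2.1201) cross=-29.201
θ=105°:   branch + wants cross > 0 → take C=(2.8174,3.5227) (cross=29.201)
θ=105°: ex = (C−B)/|BC| = (0.7690,0.6392); ey = (-0.6392,0.7690)
θ=105°: P = B + -0.75·ex + -1.30·ey = (-0.0046,-0.5132)
θ=210°: B = A + 1.00·(cos210°, sin210°) = (-0.8660, -0.5000)
θ=210°: |BD| = 10.8775
θ=210°: circle(B,4.00) ∩ circle(D,8.00): a=3.2324, h=2.3562
θ=210°:   candidates: C₊=(2.2546,2.0023) cross=25.630; C₋=(2.4712,-2.7051) cross=-25.630
θ=210°:   branch + wants cross > 0 → take C=(2.2546,2.0023) (cross=25.630)
θ=210°: ex = (C−B)/|BC| = (0.7802,0.6256); ey = (-0.6256,0.7802)
θ=210°: P = B + -0.75·ex + -1.30·ey = (-0.6379,-1.9834)
θ=264°: B = A + 1.00·(cos264°, sin264°) = (-0.1045, -0.9945)
θ=264°: |BD| = 10.1534
θ=264°: circle(B,4.00) ∩ circle(D,8.00): a=2.7129, h=2.9394
θ=264°:   candidates: C₊=(2.3074,2.1965) cross=29.845; C₋=(2.8833,-3.6541) cross=-29.845
θ=264°:   branch + wants cross > 0 → take C=(2.3074,2.1965) (cross=29.845)
θ=264°: ex = (C−B)/|BC| = (0.6030,0.7977); ey = (-0.7977,0.6030)
θ=264°: P = B + -0.75·ex + -1.30·ey = (0.4803,-2.3767)
θ=336°: B = A + 1.00·(cos336°, sin336°) = (0.9135, -0.4067)
θ=336°: |BD| = 9.0956
θ=336°: circle(B,4.00) ∩ circle(D,8.00): a=1.9091, h=3.5150
θ=336°:   candidates: C₊=(2.6636,3.1901) cross=31.971; C₋=(2.9779,-3.8329) cross=-31.971
θ=336°:   branch + wants cross > 0 → take C=(2.6636,3.1901) (cross=31.971)
θ=336°: ex = (C−B)/|BC| = (0.4375,0.8992); ey = (-0.8992,0.4375)
θ=336°: P = B + -0.75·ex + -1.30·ey = (1.7544,-1.6499)

θ=105°: -0.00 -0.51
θ=210°: -0.64 -1.98
θ=264°: 0.48 -2.38
θ=336°: 1.75 -1.65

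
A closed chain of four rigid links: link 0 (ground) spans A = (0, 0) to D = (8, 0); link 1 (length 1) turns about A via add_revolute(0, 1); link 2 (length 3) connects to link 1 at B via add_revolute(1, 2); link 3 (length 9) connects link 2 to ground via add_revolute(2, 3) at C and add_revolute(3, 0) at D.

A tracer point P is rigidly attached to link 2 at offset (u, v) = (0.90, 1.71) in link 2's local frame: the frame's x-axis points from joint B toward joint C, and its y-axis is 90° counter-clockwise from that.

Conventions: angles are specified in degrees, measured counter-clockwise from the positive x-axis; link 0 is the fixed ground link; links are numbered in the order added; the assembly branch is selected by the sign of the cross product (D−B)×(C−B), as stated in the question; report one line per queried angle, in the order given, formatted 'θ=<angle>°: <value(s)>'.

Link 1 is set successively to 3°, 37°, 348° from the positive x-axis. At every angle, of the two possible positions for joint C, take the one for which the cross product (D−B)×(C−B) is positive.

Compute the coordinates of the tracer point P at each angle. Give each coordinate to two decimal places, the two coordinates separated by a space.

A=(0,0), D=(8.00,0)
θ=3°: B = A + 1.00·(cos3°, sin3°) = (0.9986, 0.0523)
θ=3°: |BD| = 7.0016
θ=3°: circle(B,3.00) ∩ circle(D,9.00): a=-1.6409, h=2.5114
θ=3°:   candidates: C₊=(-0.6235,2.5760) cross=17.584; C₋=(-0.6610,-2.4468) cross=-17.584
θ=3°:   branch + wants cross > 0 → take C=(-0.6235,2.5760) (cross=17.584)
θ=3°: ex = (C−B)/|BC| = (-0.5407,0.8412); ey = (-0.8412,-0.5407)
θ=3°: P = B + 0.90·ex + 1.71·ey = (-0.9265,-0.1152)
θ=37°: B = A + 1.00·(cos37°, sin37°) = (0.7986, 0.6018)
θ=37°: |BD| = 7.2265
θ=37°: circle(B,3.00) ∩ circle(D,9.00): a=-1.3685, h=2.6697
θ=37°:   candidates: C₊=(-0.3427,3.3762) cross=19.293; C₋=(-0.7874,-1.9447) cross=-19.293
θ=37°:   branch + wants cross > 0 → take C=(-0.3427,3.3762) (cross=19.293)
θ=37°: ex = (C−B)/|BC| = (-0.3805,0.9248); ey = (-0.9248,-0.3805)
θ=37°: P = B + 0.90·ex + 1.71·ey = (-1.1252,0.7836)
θ=348°: B = A + 1.00·(cos348°, sin348°) = (0.9781, -0.2079)
θ=348°: |BD| = 7.0249
θ=348°: circle(B,3.00) ∩ circle(D,9.00): a=-1.6121, h=2.5300
θ=348°:   candidates: C₊=(-0.7082,2.2733) cross=17.773; C₋=(-0.5584,-2.7845) cross=-17.773
θ=348°:   branch + wants cross > 0 → take C=(-0.7082,2.2733) (cross=17.773)
θ=348°: ex = (C−B)/|BC| = (-0.5621,0.8271); ey = (-0.8271,-0.5621)
θ=348°: P = B + 0.90·ex + 1.71·ey = (-0.9420,-0.4248)

θ=3°: -0.93 -0.12
θ=37°: -1.13 0.78
θ=348°: -0.94 -0.42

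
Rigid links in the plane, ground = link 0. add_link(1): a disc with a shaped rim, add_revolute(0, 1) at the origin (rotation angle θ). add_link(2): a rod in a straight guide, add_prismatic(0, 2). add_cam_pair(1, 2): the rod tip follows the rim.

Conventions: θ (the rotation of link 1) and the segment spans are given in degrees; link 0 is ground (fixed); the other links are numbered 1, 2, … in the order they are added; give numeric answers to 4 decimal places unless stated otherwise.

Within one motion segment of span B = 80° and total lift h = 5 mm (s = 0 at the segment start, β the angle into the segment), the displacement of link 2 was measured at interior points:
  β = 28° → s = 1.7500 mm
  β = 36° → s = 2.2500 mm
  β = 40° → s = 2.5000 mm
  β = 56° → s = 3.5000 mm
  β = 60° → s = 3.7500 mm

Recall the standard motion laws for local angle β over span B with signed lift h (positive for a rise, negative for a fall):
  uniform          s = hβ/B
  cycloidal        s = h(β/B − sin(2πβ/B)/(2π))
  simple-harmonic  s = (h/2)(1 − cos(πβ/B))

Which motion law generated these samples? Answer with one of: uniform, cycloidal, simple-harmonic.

candidates at β/B = r: uniform s = h·r (linear in β); cycloidal s = h·(r − sin(2πr)/(2π)); simple-harmonic s = (h/2)(1 − cos(πr))
β=28°: printed 1.7500 | uniform 1.7500, cycloidal 1.1062, simple-harmonic 1.3650
β=36°: printed 2.2500 | uniform 2.2500, cycloidal 2.0041, simple-harmonic 2.1089
β=40°: printed 2.5000 | uniform 2.5000, cycloidal 2.5000, simple-harmonic 2.5000
β=56°: printed 3.5000 | uniform 3.5000, cycloidal 4.2568, simple-harmonic 3.9695
β=60°: printed 3.7500 | uniform 3.7500, cycloidal 4.5458, simple-harmonic 4.2678
only one law matches every sample → uniform

uniform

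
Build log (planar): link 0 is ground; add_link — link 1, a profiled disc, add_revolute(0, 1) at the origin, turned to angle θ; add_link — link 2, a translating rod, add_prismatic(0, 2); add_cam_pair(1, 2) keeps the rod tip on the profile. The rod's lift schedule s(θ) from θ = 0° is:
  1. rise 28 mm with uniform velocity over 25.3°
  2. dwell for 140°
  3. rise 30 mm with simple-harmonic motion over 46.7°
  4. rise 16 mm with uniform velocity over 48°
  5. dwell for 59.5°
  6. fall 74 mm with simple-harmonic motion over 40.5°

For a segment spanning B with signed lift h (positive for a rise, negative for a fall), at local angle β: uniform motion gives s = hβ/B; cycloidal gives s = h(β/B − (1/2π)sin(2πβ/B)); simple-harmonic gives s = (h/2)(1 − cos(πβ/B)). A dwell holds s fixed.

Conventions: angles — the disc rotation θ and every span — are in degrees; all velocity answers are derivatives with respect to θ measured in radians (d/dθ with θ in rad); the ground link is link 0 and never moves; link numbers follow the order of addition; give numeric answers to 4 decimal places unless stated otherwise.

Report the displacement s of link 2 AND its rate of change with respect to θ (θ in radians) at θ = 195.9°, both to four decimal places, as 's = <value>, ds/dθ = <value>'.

seg 1 [0°–25.3°] uniform, h=28: full span → s += 28 → s = 28.0000
seg 2 [25.3°–165.3°] dwell: s stays 28.0000
seg 3 [165.3°–212°] simple-harmonic, h=30: θ=195.9° here. β=30.6, B=46.7. 30/2·(1 − cos(π·0.6552)) = 22.0292 → s = 50.0292
velocity in seg [165.3°–212°] (simple-harmonic), θ in radians: β = 30.6° = 0.5341 rad, B = 46.7° = 0.8151 rad; ds/dθ = (πh/(2B)) sin(πβ/B) = (π·30/(2·0.8151)) sin(π·0.6552) = 51.074713 mm/rad

s = 50.0292, ds/dθ = 51.0747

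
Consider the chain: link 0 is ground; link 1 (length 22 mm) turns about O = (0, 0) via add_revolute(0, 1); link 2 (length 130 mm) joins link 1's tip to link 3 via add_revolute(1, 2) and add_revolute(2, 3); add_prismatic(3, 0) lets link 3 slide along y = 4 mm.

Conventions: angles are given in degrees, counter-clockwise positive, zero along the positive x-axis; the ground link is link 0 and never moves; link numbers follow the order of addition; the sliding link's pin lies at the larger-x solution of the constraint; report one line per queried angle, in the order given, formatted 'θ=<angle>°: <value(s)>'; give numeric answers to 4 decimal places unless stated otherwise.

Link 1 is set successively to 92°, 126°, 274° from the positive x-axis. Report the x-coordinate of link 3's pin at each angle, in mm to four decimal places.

geometry: r = 22 mm, L = 130 mm, e = 4 mm
θ=92°: crank pin P = (r cos θ, r sin θ) = (-0.767789, 21.986598)
θ=92°: h = r sin θ − e = 21.986598 − 4 = 17.986598
θ=92°: x = r cos θ + √(L² − h²) = -0.767789 + 128.749688 = 127.981900
θ=126°: crank pin P = (r cos θ, r sin θ) = (-12.931276, 17.798374)
θ=126°: h = r sin θ − e = 17.798374 − 4 = 13.798374
θ=126°: x = r cos θ + √(L² − h²) = -12.931276 + 129.265637 = 116.334361
θ=274°: crank pin P = (r cos θ, r sin θ) = (1.534642, -21.946409)
θ=274°: h = r sin θ − e = -21.946409 − 4 = -25.946409
θ=274°: x = r cos θ + √(L² − h²) = 1.534642 + 127.384394 = 128.919036

θ=92°: 127.9819
θ=126°: 116.3344
θ=274°: 128.9190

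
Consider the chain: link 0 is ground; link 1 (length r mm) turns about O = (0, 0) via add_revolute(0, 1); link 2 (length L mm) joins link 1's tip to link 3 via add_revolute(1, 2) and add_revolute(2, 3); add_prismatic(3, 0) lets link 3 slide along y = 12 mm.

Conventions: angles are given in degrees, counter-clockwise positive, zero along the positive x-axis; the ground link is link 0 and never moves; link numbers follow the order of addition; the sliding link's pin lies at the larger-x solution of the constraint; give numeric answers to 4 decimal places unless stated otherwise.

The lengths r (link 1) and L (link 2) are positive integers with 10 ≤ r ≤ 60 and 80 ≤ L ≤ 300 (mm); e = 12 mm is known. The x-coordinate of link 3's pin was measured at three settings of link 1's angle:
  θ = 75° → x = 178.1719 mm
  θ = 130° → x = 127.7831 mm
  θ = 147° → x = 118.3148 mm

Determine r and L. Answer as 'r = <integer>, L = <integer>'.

constraint per measurement: (x − r cos θ)² + (r sin θ − e)² = L²
subtracting the θ₁ and θ₂ equations cancels the r² and L² terms:
r = (x₁² − x₂²) / (2[(x₁cos θ₁ + e sin θ₁) − (x₂cos θ₂ + e sin θ₂)]) = 58.9999 → r = 59
L² = (x₁ − r cos θ₁)² + (r sin θ₁ − e)² = 28560.9898 → L = 169.0000 → L = 169
check at θ₃=147°: x = 118.3148 (printed 118.3148) ✓

r = 59, L = 169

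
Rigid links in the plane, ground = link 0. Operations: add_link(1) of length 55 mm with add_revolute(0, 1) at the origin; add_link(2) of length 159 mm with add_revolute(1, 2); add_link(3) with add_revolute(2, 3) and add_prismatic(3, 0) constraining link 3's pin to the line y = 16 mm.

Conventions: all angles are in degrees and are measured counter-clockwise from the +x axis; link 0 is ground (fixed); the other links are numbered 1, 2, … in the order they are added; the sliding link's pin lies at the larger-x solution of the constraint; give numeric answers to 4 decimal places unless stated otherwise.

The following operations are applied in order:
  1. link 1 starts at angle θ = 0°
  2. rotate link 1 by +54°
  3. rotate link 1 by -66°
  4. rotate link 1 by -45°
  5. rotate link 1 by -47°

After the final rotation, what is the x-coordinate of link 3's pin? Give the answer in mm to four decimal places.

geometry: r = 55 mm, L = 159 mm, e = 16 mm; θ starts at 0°
rotate link 1 by +54°: θ ← 0° +54° = 54°
rotate link 1 by -66°: θ ← 54° -66° = -12°
rotate link 1 by -45°: θ ← -12° -45° = -57°
rotate link 1 by -47°: θ ← -57° -47° = -104°
crank pin P = (r cos θ, r sin θ) = (-13.305704, -53.366265)
h = r sin θ − e = -53.366265 − 16 = -69.366265
x = r cos θ + √(L² − h²) = -13.305704 + 143.071036 = 129.765332

129.7653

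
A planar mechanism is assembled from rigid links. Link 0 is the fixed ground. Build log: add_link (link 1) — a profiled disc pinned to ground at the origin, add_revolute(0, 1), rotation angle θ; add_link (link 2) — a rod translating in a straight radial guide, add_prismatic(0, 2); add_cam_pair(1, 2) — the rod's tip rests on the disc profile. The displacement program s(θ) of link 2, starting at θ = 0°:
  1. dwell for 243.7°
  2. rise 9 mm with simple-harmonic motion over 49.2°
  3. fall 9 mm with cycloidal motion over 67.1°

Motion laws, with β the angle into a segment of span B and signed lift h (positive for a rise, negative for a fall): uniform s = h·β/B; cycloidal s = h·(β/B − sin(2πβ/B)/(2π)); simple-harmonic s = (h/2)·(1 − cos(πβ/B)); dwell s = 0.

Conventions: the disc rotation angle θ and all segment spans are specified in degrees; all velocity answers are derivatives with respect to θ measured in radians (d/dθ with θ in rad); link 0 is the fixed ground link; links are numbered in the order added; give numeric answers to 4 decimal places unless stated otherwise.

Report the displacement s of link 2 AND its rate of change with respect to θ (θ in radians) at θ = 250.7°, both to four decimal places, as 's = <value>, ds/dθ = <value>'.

seg 1 [0°–243.7°] dwell: s stays 0.0000
seg 2 [243.7°–292.9°] simple-harmonic, h=9: θ=250.7° here. β=7, B=49.2. 9/2·(1 − cos(π·0.1423)) = 0.4421 → s = 0.4421
velocity in seg [243.7°–292.9°] (simple-harmonic), θ in radians: β = 7° = 0.1222 rad, B = 49.2° = 0.8587 rad; ds/dθ = (πh/(2B)) sin(πβ/B) = (π·9/(2·0.8587)) sin(π·0.1423) = 7.116135 mm/rad

s = 0.4421, ds/dθ = 7.1161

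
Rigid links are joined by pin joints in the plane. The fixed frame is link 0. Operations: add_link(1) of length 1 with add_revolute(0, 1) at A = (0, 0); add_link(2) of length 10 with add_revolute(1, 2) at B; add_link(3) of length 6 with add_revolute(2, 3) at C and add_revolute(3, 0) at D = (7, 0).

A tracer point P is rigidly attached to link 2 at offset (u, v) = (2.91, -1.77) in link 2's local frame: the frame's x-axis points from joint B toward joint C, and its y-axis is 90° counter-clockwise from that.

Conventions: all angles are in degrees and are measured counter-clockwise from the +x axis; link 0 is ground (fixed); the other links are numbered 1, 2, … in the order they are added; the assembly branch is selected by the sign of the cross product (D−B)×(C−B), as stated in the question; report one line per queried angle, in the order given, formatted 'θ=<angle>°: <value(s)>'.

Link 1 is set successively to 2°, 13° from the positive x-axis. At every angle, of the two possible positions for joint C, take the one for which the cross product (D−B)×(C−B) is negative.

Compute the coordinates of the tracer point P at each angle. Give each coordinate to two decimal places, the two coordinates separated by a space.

A=(0,0), D=(7.00,0)
θ=2°: B = A + 1.00·(cos2°, sin2°) = (0.9994, 0.0349)
θ=2°: |BD| = 6.0007
θ=2°: circle(B,10.00) ∩ circle(D,6.00): a=8.3331, h=5.5281
θ=2°:   candidates: C₊=(9.3645,5.5145) cross=33.173; C₋=(9.3002,-5.5416) cross=-33.173
θ=2°:   branch - wants cross < 0 → take C=(9.3002,-5.5416) (cross=-33.173)
θ=2°: ex = (C−B)/|BC| = (0.8301,-0.5576); ey = (0.5576,0.8301)
θ=2°: P = B + 2.91·ex + -1.77·ey = (2.4279,-3.0571)
θ=13°: B = A + 1.00·(cos13°, sin13°) = (0.9744, 0.2250)
θ=13°: |BD| = 6.0298
θ=13°: circle(B,10.00) ∩ circle(D,6.00): a=8.3219, h=5.5450
θ=13°:   candidates: C₊=(9.4973,5.4556) cross=33.435; C₋=(9.0836,-5.6266) cross=-33.435
θ=13°:   branch - wants cross < 0 → take C=(9.0836,-5.6266) (cross=-33.435)
θ=13°: ex = (C−B)/|BC| = (0.8109,-0.5852); ey = (0.5852,0.8109)
θ=13°: P = B + 2.91·ex + -1.77·ey = (2.2984,-2.9132)

θ=2°: 2.43 -3.06
θ=13°: 2.30 -2.91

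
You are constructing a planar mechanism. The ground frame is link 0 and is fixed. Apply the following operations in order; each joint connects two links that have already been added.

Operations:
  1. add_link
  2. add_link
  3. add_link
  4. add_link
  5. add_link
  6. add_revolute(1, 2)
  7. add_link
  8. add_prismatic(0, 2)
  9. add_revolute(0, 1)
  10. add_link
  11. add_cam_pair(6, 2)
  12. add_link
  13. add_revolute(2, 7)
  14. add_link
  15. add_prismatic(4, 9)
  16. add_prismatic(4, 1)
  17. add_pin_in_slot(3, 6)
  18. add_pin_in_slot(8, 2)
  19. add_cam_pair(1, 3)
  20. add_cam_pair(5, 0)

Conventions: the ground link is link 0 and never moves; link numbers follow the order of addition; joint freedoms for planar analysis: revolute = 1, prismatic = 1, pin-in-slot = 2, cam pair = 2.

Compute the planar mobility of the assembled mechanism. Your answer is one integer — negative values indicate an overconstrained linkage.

(L,J1,J2)=(1,0,0); link0 fixed
link1: (2,0,0)
link2: (3,0,0)
link3: (4,0,0)
link4: (5,0,0)
link5: (6,0,0)
R 1-2 [J1]: (6,1,0)
link6: (7,1,0)
P 0-2 [J1]: (7,2,0)
R 0-1 [J1]: (7,3,0)
link7: (8,3,0)
C 6-2 [J2]: (8,3,1)
link8: (9,3,1)
R 2-7 [J1]: (9,4,1)
link9: (10,4,1)
P 4-9 [J1]: (10,5,1)
P 4-1 [J1]: (10,6,1)
PS 3-6 [J2]: (10,6,2)
PS 8-2 [J2]: (10,6,3)
C 1-3 [J2]: (10,6,4)
C 5-0 [J2]: (10,6,5)
Grübler: 3·9 − 2·6 − 5 = 10

M = 10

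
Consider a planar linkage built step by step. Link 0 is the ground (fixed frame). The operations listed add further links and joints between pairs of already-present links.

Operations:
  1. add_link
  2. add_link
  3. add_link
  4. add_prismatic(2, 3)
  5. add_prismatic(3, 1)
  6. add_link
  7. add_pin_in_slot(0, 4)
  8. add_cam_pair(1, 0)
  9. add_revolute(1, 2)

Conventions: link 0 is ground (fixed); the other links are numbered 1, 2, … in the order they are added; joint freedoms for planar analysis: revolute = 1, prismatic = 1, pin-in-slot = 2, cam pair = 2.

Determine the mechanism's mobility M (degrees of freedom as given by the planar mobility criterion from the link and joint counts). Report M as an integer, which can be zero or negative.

ground; <1,0,0>
#1 <2,0,0>
#2 <3,0,0>
#3 <4,0,0>
P:2↔3 J1 <4,1,0>
P:3↔1 J1 <4,2,0>
#4 <5,2,0>
PS:0↔4 J2 <5,2,1>
C:1↔0 J2 <5,2,2>
R:1↔2 J1 <5,3,2>
3×4 − 2×3 − 1×2 = 4

M = 4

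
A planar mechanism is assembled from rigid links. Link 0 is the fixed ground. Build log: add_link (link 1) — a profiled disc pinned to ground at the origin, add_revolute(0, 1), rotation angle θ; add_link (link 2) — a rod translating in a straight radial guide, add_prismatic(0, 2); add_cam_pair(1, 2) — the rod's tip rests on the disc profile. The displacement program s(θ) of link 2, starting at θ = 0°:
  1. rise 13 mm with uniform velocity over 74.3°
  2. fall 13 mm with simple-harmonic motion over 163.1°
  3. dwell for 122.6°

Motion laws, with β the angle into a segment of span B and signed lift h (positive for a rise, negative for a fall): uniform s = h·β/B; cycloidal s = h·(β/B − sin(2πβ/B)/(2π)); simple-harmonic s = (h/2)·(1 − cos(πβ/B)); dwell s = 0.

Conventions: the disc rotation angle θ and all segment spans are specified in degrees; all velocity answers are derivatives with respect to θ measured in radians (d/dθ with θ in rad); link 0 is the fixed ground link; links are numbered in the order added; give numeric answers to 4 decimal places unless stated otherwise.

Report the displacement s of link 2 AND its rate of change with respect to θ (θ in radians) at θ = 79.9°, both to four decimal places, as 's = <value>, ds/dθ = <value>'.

seg 1 [0°–74.3°] uniform, h=13: full span → s += 13 → s = 13.0000
seg 2 [74.3°–237.4°] simple-harmonic, h=-13: θ=79.9° here. β=5.6, B=163.1. -13/2·(1 − cos(π·0.0343)) = -0.0378 → s = 12.9622
velocity in seg [74.3°–237.4°] (simple-harmonic), θ in radians: β = 5.6° = 0.0977 rad, B = 163.1° = 2.8466 rad; ds/dθ = (πh/(2B)) sin(πβ/B) = (π·(-13)/(2·2.8466)) sin(π·0.0343) = -0.772277 mm/rad

s = 12.9622, ds/dθ = -0.7723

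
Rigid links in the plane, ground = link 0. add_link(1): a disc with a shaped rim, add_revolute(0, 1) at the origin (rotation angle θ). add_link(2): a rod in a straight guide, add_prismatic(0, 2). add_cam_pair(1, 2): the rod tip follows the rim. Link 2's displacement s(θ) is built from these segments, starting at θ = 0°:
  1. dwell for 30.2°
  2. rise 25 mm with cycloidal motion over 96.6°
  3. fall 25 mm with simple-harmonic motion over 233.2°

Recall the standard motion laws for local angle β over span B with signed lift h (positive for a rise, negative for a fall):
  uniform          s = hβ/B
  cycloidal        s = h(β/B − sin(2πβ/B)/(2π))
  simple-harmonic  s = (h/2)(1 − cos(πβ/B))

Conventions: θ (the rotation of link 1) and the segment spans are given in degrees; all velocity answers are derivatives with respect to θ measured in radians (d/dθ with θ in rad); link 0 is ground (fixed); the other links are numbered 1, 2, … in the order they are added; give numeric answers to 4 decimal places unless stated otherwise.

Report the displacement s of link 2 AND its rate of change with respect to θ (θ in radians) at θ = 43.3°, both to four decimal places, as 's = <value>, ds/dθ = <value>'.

segment 1 (0° to 30.2°, dwell): s unchanged at 0.0000
θ = 43.3° falls in segment 2 (30.2° to 126.8°, cycloidal, h = 25): β = 43.3 − 30.2 = 13.1°, B = 96.6°; Δs = 25·(0.1356 − sin(2π·0.1356)/(2π)) = 0.3956; s = 0.0000 + 0.3956 = 0.3956
velocity in seg [30.2°–126.8°] (cycloidal), θ in radians: β = 13.1° = 0.2286 rad, B = 96.6° = 1.6860 rad; ds/dθ = (h/B)(1 − cos(2πβ/B)) = (25/1.6860)(1 − cos(2π·0.1356)) = 5.064858 mm/rad

s = 0.3956, ds/dθ = 5.0649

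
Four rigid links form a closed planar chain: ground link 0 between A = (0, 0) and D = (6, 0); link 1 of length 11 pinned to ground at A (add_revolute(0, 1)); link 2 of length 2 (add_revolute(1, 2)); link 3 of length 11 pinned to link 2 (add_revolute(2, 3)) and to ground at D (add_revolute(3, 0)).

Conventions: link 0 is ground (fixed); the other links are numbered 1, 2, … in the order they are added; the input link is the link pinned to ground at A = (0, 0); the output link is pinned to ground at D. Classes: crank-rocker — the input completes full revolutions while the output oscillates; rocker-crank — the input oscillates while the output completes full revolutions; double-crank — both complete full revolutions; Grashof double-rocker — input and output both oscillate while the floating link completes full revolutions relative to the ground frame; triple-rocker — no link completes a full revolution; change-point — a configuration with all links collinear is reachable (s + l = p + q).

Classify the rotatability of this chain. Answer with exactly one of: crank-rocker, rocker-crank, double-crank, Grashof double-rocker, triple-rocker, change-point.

lengths: ground=6, input=11, coupler=2, output=11
sorted: s=2 (shortest), l=11 (longest), p+q=17
s + l = 13 vs p + q = 17
s + l < p + q (Grashof) with shortest = coupler link → Grashof double-rocker

Grashof double-rocker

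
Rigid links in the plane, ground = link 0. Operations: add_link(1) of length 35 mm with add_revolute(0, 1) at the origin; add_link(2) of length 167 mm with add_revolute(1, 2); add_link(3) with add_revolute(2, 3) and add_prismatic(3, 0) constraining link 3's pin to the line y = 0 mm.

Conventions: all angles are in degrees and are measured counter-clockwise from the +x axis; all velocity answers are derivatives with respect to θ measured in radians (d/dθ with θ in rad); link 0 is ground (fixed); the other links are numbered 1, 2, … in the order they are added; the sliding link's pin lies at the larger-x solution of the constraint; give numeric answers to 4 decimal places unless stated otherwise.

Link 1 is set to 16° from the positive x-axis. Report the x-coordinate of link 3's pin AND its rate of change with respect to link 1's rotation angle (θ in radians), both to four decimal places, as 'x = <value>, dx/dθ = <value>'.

geometry: r = 35 mm, L = 167 mm, e = 0 mm
crank pin P = (r cos θ, r sin θ) = (33.644159, 9.647307)
h = r sin θ − e = 9.647307 − 0 = 9.647307
x = r cos θ + √(L² − h²) = 33.644159 + 166.721113 = 200.365272
dx/dθ = −r sin θ − h·r cos θ/√(L² − h²) (θ in radians; h = 9.647307) = -11.594125

x = 200.3653, dx/dθ = -11.5941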